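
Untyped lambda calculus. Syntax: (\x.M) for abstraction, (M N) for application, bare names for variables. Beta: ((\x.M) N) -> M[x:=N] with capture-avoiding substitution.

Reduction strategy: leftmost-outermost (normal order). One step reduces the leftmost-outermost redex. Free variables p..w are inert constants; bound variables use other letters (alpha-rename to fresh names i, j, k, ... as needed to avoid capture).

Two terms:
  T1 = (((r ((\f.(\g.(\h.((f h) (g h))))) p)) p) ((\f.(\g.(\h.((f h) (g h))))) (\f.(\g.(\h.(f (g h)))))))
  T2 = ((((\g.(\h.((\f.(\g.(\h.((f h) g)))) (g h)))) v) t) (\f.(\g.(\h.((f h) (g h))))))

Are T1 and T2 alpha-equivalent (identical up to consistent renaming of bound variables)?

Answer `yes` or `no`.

Answer: no

Derivation:
Term 1: (((r ((\f.(\g.(\h.((f h) (g h))))) p)) p) ((\f.(\g.(\h.((f h) (g h))))) (\f.(\g.(\h.(f (g h)))))))
Term 2: ((((\g.(\h.((\f.(\g.(\h.((f h) g)))) (g h)))) v) t) (\f.(\g.(\h.((f h) (g h))))))
Alpha-equivalence: compare structure up to binder renaming.
Result: False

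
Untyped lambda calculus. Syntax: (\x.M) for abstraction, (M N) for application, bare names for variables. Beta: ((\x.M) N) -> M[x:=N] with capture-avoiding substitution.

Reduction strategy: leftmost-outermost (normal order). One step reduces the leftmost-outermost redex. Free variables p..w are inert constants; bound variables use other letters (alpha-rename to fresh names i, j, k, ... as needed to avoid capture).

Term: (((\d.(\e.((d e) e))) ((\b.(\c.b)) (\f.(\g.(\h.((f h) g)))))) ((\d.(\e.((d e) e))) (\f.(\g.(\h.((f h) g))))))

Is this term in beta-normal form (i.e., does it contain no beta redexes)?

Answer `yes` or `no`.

Answer: no

Derivation:
Term: (((\d.(\e.((d e) e))) ((\b.(\c.b)) (\f.(\g.(\h.((f h) g)))))) ((\d.(\e.((d e) e))) (\f.(\g.(\h.((f h) g))))))
Found 3 beta redex(es).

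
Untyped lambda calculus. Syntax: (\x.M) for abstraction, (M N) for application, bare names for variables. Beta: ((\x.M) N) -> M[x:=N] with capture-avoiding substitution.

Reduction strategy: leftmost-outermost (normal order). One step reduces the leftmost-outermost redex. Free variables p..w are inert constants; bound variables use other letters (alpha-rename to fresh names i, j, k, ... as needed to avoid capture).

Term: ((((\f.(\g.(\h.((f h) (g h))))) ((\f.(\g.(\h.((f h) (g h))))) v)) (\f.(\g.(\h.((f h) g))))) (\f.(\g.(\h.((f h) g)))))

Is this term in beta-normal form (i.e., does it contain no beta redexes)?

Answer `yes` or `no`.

Term: ((((\f.(\g.(\h.((f h) (g h))))) ((\f.(\g.(\h.((f h) (g h))))) v)) (\f.(\g.(\h.((f h) g))))) (\f.(\g.(\h.((f h) g)))))
Found 2 beta redex(es).

Answer: no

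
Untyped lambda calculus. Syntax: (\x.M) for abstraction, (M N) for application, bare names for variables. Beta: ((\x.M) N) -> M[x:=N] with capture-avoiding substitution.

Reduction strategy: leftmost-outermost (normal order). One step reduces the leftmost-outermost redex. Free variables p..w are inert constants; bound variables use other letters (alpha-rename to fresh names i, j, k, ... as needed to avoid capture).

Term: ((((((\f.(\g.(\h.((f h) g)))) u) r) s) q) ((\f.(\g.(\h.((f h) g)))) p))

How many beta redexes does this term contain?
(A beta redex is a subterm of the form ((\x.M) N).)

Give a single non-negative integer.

Answer: 2

Derivation:
Term: ((((((\f.(\g.(\h.((f h) g)))) u) r) s) q) ((\f.(\g.(\h.((f h) g)))) p))
  Redex: ((\f.(\g.(\h.((f h) g)))) u)
  Redex: ((\f.(\g.(\h.((f h) g)))) p)
Total redexes: 2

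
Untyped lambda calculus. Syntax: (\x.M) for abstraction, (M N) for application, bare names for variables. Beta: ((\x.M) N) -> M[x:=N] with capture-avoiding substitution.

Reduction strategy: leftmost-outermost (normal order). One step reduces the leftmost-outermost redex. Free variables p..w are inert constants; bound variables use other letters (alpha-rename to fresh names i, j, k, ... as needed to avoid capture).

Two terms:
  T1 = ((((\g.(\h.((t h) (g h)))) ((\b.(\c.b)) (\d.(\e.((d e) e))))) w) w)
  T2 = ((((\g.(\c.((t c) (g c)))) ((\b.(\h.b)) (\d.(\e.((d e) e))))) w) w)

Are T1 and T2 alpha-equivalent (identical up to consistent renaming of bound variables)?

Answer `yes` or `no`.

Term 1: ((((\g.(\h.((t h) (g h)))) ((\b.(\c.b)) (\d.(\e.((d e) e))))) w) w)
Term 2: ((((\g.(\c.((t c) (g c)))) ((\b.(\h.b)) (\d.(\e.((d e) e))))) w) w)
Alpha-equivalence: compare structure up to binder renaming.
Result: True

Answer: yes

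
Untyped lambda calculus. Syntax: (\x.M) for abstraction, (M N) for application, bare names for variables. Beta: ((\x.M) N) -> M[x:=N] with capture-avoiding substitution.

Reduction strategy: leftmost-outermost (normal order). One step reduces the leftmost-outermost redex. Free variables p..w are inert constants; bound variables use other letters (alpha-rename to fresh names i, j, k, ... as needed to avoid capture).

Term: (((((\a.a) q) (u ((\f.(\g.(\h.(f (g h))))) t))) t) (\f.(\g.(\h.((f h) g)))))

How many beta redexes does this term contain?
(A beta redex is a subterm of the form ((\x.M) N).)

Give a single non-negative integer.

Answer: 2

Derivation:
Term: (((((\a.a) q) (u ((\f.(\g.(\h.(f (g h))))) t))) t) (\f.(\g.(\h.((f h) g)))))
  Redex: ((\a.a) q)
  Redex: ((\f.(\g.(\h.(f (g h))))) t)
Total redexes: 2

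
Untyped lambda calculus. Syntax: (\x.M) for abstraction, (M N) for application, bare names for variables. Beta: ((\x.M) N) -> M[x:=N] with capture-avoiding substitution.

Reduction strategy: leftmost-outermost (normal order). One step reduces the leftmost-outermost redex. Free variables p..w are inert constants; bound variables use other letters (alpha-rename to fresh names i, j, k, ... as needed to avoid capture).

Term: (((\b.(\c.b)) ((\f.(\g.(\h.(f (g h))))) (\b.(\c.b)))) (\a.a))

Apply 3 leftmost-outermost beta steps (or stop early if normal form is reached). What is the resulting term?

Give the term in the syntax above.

Step 0: (((\b.(\c.b)) ((\f.(\g.(\h.(f (g h))))) (\b.(\c.b)))) (\a.a))
Step 1: ((\c.((\f.(\g.(\h.(f (g h))))) (\b.(\c.b)))) (\a.a))
Step 2: ((\f.(\g.(\h.(f (g h))))) (\b.(\c.b)))
Step 3: (\g.(\h.((\b.(\c.b)) (g h))))

Answer: (\g.(\h.((\b.(\c.b)) (g h))))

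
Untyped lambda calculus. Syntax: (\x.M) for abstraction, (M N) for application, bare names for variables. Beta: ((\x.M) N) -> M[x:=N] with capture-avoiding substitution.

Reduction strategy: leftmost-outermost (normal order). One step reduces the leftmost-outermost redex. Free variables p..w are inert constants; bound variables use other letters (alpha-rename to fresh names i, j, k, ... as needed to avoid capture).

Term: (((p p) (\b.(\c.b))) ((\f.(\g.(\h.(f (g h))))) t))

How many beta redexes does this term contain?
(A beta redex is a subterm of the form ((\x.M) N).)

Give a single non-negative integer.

Answer: 1

Derivation:
Term: (((p p) (\b.(\c.b))) ((\f.(\g.(\h.(f (g h))))) t))
  Redex: ((\f.(\g.(\h.(f (g h))))) t)
Total redexes: 1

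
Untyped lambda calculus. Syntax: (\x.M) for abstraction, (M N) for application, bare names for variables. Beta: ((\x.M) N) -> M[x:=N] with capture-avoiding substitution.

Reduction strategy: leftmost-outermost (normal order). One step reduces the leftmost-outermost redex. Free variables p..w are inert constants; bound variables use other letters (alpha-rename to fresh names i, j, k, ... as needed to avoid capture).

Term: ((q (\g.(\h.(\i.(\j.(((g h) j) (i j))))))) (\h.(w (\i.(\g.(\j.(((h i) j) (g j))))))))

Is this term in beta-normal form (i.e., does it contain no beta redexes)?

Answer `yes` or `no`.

Answer: yes

Derivation:
Term: ((q (\g.(\h.(\i.(\j.(((g h) j) (i j))))))) (\h.(w (\i.(\g.(\j.(((h i) j) (g j))))))))
No beta redexes found.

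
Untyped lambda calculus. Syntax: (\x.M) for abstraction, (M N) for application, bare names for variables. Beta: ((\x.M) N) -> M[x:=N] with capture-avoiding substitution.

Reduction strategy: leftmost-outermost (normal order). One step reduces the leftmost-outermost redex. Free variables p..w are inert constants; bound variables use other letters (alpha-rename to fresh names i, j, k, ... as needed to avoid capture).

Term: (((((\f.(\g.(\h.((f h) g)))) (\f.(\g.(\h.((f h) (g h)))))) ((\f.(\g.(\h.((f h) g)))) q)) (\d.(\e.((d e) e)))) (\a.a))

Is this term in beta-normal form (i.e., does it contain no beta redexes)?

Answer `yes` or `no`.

Answer: no

Derivation:
Term: (((((\f.(\g.(\h.((f h) g)))) (\f.(\g.(\h.((f h) (g h)))))) ((\f.(\g.(\h.((f h) g)))) q)) (\d.(\e.((d e) e)))) (\a.a))
Found 2 beta redex(es).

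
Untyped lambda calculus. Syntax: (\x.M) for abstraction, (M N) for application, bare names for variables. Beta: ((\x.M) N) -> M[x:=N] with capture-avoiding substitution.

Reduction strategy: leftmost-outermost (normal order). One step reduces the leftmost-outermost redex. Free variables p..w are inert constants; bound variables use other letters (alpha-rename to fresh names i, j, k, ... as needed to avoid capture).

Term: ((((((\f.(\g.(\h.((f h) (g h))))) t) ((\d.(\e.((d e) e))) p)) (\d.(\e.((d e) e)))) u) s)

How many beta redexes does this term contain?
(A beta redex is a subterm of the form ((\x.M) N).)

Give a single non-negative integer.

Term: ((((((\f.(\g.(\h.((f h) (g h))))) t) ((\d.(\e.((d e) e))) p)) (\d.(\e.((d e) e)))) u) s)
  Redex: ((\f.(\g.(\h.((f h) (g h))))) t)
  Redex: ((\d.(\e.((d e) e))) p)
Total redexes: 2

Answer: 2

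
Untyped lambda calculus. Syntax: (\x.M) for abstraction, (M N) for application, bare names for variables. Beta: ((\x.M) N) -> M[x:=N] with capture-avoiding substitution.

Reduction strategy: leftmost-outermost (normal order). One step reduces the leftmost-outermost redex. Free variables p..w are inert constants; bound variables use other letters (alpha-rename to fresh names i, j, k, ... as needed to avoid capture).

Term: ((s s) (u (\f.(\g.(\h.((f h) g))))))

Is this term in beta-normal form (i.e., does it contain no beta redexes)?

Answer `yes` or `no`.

Term: ((s s) (u (\f.(\g.(\h.((f h) g))))))
No beta redexes found.

Answer: yes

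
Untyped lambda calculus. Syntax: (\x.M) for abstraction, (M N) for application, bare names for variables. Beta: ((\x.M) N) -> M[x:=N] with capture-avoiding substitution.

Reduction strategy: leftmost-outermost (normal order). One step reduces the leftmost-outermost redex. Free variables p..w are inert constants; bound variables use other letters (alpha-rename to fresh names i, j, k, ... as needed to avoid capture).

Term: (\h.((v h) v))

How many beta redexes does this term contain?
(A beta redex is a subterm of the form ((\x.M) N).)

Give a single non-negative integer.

Term: (\h.((v h) v))
  (no redexes)
Total redexes: 0

Answer: 0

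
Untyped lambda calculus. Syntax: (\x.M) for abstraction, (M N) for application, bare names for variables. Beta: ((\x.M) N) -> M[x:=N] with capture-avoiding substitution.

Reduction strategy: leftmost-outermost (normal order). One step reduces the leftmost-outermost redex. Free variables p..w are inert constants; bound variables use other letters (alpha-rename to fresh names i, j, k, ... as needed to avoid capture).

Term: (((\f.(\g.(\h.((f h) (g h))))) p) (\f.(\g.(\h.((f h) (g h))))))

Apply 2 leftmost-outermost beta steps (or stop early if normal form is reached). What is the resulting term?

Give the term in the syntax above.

Answer: (\h.((p h) ((\f.(\g.(\h.((f h) (g h))))) h)))

Derivation:
Step 0: (((\f.(\g.(\h.((f h) (g h))))) p) (\f.(\g.(\h.((f h) (g h))))))
Step 1: ((\g.(\h.((p h) (g h)))) (\f.(\g.(\h.((f h) (g h))))))
Step 2: (\h.((p h) ((\f.(\g.(\h.((f h) (g h))))) h)))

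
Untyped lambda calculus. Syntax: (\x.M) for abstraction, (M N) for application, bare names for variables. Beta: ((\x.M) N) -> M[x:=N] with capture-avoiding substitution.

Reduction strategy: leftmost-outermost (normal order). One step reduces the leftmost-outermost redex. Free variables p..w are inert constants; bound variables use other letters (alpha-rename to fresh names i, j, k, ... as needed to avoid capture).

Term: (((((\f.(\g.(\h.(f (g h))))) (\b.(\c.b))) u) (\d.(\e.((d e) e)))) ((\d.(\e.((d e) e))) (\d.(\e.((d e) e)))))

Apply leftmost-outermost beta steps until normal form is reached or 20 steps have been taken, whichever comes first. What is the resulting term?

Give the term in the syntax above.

Step 0: (((((\f.(\g.(\h.(f (g h))))) (\b.(\c.b))) u) (\d.(\e.((d e) e)))) ((\d.(\e.((d e) e))) (\d.(\e.((d e) e)))))
Step 1: ((((\g.(\h.((\b.(\c.b)) (g h)))) u) (\d.(\e.((d e) e)))) ((\d.(\e.((d e) e))) (\d.(\e.((d e) e)))))
Step 2: (((\h.((\b.(\c.b)) (u h))) (\d.(\e.((d e) e)))) ((\d.(\e.((d e) e))) (\d.(\e.((d e) e)))))
Step 3: (((\b.(\c.b)) (u (\d.(\e.((d e) e))))) ((\d.(\e.((d e) e))) (\d.(\e.((d e) e)))))
Step 4: ((\c.(u (\d.(\e.((d e) e))))) ((\d.(\e.((d e) e))) (\d.(\e.((d e) e)))))
Step 5: (u (\d.(\e.((d e) e))))

Answer: (u (\d.(\e.((d e) e))))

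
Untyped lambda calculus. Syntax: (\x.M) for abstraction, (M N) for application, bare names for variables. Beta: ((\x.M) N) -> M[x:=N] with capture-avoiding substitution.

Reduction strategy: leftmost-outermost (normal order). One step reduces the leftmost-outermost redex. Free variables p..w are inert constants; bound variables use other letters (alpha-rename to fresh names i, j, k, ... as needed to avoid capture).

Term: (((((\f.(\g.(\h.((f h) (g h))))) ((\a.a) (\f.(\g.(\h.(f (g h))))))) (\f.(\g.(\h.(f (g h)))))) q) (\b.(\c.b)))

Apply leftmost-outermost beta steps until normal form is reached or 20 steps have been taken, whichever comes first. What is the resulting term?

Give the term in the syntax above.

Answer: (q (\h.(q (\c.h))))

Derivation:
Step 0: (((((\f.(\g.(\h.((f h) (g h))))) ((\a.a) (\f.(\g.(\h.(f (g h))))))) (\f.(\g.(\h.(f (g h)))))) q) (\b.(\c.b)))
Step 1: ((((\g.(\h.((((\a.a) (\f.(\g.(\h.(f (g h)))))) h) (g h)))) (\f.(\g.(\h.(f (g h)))))) q) (\b.(\c.b)))
Step 2: (((\h.((((\a.a) (\f.(\g.(\h.(f (g h)))))) h) ((\f.(\g.(\h.(f (g h))))) h))) q) (\b.(\c.b)))
Step 3: (((((\a.a) (\f.(\g.(\h.(f (g h)))))) q) ((\f.(\g.(\h.(f (g h))))) q)) (\b.(\c.b)))
Step 4: ((((\f.(\g.(\h.(f (g h))))) q) ((\f.(\g.(\h.(f (g h))))) q)) (\b.(\c.b)))
Step 5: (((\g.(\h.(q (g h)))) ((\f.(\g.(\h.(f (g h))))) q)) (\b.(\c.b)))
Step 6: ((\h.(q (((\f.(\g.(\h.(f (g h))))) q) h))) (\b.(\c.b)))
Step 7: (q (((\f.(\g.(\h.(f (g h))))) q) (\b.(\c.b))))
Step 8: (q ((\g.(\h.(q (g h)))) (\b.(\c.b))))
Step 9: (q (\h.(q ((\b.(\c.b)) h))))
Step 10: (q (\h.(q (\c.h))))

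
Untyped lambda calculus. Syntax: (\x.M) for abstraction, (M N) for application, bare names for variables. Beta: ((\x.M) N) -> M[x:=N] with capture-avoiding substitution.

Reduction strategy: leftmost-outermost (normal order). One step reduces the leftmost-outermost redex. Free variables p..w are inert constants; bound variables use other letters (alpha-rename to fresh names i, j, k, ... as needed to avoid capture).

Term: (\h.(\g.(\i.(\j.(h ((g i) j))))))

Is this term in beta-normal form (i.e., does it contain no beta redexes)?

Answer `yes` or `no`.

Answer: yes

Derivation:
Term: (\h.(\g.(\i.(\j.(h ((g i) j))))))
No beta redexes found.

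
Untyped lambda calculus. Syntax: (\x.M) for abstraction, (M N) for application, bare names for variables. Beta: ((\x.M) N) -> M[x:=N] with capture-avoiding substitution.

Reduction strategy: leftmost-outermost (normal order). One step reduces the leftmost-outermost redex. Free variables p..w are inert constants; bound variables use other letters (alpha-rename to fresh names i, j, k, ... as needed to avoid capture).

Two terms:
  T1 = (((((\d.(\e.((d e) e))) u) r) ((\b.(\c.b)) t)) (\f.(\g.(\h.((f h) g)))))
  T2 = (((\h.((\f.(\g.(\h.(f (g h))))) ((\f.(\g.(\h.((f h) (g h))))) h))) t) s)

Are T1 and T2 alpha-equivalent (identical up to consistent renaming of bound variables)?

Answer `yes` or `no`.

Term 1: (((((\d.(\e.((d e) e))) u) r) ((\b.(\c.b)) t)) (\f.(\g.(\h.((f h) g)))))
Term 2: (((\h.((\f.(\g.(\h.(f (g h))))) ((\f.(\g.(\h.((f h) (g h))))) h))) t) s)
Alpha-equivalence: compare structure up to binder renaming.
Result: False

Answer: no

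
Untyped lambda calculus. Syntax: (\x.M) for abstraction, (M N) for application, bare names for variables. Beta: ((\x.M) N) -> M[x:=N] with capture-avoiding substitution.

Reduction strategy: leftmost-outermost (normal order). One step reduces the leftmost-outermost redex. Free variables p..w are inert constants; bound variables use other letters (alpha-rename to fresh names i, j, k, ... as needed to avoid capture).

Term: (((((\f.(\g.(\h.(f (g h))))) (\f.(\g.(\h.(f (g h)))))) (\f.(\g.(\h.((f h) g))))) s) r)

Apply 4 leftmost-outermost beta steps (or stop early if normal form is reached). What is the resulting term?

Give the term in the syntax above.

Step 0: (((((\f.(\g.(\h.(f (g h))))) (\f.(\g.(\h.(f (g h)))))) (\f.(\g.(\h.((f h) g))))) s) r)
Step 1: ((((\g.(\h.((\f.(\g.(\h.(f (g h))))) (g h)))) (\f.(\g.(\h.((f h) g))))) s) r)
Step 2: (((\h.((\f.(\g.(\h.(f (g h))))) ((\f.(\g.(\h.((f h) g)))) h))) s) r)
Step 3: (((\f.(\g.(\h.(f (g h))))) ((\f.(\g.(\h.((f h) g)))) s)) r)
Step 4: ((\g.(\h.(((\f.(\g.(\h.((f h) g)))) s) (g h)))) r)

Answer: ((\g.(\h.(((\f.(\g.(\h.((f h) g)))) s) (g h)))) r)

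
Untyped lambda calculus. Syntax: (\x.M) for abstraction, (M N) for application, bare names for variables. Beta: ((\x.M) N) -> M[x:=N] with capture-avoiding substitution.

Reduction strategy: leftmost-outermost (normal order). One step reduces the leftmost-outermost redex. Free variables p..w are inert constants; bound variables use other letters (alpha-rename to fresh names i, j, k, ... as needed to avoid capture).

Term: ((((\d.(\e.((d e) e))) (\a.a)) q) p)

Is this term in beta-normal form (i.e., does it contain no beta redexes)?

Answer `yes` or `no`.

Term: ((((\d.(\e.((d e) e))) (\a.a)) q) p)
Found 1 beta redex(es).

Answer: no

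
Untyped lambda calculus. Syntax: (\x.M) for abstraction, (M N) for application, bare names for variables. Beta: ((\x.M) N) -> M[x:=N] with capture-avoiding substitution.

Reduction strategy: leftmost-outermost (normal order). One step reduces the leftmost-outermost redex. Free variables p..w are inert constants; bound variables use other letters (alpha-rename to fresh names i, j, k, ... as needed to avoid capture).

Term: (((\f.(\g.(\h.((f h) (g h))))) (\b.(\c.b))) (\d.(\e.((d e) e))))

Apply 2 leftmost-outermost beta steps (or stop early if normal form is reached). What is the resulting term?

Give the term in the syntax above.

Answer: (\h.(((\b.(\c.b)) h) ((\d.(\e.((d e) e))) h)))

Derivation:
Step 0: (((\f.(\g.(\h.((f h) (g h))))) (\b.(\c.b))) (\d.(\e.((d e) e))))
Step 1: ((\g.(\h.(((\b.(\c.b)) h) (g h)))) (\d.(\e.((d e) e))))
Step 2: (\h.(((\b.(\c.b)) h) ((\d.(\e.((d e) e))) h)))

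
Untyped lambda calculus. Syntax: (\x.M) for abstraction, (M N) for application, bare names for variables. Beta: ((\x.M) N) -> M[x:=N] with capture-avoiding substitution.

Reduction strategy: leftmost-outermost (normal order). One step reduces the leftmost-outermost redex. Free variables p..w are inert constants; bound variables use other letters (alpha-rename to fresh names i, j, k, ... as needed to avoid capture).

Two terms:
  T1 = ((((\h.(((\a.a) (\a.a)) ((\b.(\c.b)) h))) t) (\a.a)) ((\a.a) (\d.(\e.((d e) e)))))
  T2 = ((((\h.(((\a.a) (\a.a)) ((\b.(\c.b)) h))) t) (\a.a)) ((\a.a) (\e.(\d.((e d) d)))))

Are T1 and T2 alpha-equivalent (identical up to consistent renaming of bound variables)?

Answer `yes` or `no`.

Answer: yes

Derivation:
Term 1: ((((\h.(((\a.a) (\a.a)) ((\b.(\c.b)) h))) t) (\a.a)) ((\a.a) (\d.(\e.((d e) e)))))
Term 2: ((((\h.(((\a.a) (\a.a)) ((\b.(\c.b)) h))) t) (\a.a)) ((\a.a) (\e.(\d.((e d) d)))))
Alpha-equivalence: compare structure up to binder renaming.
Result: True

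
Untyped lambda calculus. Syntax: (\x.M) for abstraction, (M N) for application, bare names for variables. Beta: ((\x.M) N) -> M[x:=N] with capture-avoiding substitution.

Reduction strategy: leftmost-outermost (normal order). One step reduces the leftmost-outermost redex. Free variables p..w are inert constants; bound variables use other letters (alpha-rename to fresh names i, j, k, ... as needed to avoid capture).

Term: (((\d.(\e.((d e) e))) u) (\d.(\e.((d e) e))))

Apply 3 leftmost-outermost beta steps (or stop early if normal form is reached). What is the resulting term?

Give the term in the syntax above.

Answer: ((u (\d.(\e.((d e) e)))) (\d.(\e.((d e) e))))

Derivation:
Step 0: (((\d.(\e.((d e) e))) u) (\d.(\e.((d e) e))))
Step 1: ((\e.((u e) e)) (\d.(\e.((d e) e))))
Step 2: ((u (\d.(\e.((d e) e)))) (\d.(\e.((d e) e))))
Step 3: (normal form reached)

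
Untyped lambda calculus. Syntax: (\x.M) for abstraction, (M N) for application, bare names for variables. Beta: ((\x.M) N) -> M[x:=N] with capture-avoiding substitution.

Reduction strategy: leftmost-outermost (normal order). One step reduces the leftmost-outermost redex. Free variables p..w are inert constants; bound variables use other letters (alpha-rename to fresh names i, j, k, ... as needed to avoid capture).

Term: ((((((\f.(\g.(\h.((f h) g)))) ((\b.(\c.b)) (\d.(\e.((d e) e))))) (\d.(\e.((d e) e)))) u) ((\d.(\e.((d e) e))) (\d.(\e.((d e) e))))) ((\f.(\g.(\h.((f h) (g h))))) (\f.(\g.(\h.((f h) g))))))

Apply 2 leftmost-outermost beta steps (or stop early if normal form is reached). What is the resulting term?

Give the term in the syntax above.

Step 0: ((((((\f.(\g.(\h.((f h) g)))) ((\b.(\c.b)) (\d.(\e.((d e) e))))) (\d.(\e.((d e) e)))) u) ((\d.(\e.((d e) e))) (\d.(\e.((d e) e))))) ((\f.(\g.(\h.((f h) (g h))))) (\f.(\g.(\h.((f h) g))))))
Step 1: (((((\g.(\h.((((\b.(\c.b)) (\d.(\e.((d e) e)))) h) g))) (\d.(\e.((d e) e)))) u) ((\d.(\e.((d e) e))) (\d.(\e.((d e) e))))) ((\f.(\g.(\h.((f h) (g h))))) (\f.(\g.(\h.((f h) g))))))
Step 2: ((((\h.((((\b.(\c.b)) (\d.(\e.((d e) e)))) h) (\d.(\e.((d e) e))))) u) ((\d.(\e.((d e) e))) (\d.(\e.((d e) e))))) ((\f.(\g.(\h.((f h) (g h))))) (\f.(\g.(\h.((f h) g))))))

Answer: ((((\h.((((\b.(\c.b)) (\d.(\e.((d e) e)))) h) (\d.(\e.((d e) e))))) u) ((\d.(\e.((d e) e))) (\d.(\e.((d e) e))))) ((\f.(\g.(\h.((f h) (g h))))) (\f.(\g.(\h.((f h) g))))))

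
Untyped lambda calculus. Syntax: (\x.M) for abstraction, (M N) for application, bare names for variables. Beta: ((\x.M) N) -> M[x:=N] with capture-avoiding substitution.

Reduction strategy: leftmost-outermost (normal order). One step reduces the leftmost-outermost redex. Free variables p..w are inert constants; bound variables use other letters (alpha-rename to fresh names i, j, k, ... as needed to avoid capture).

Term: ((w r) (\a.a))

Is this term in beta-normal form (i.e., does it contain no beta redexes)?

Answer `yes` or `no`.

Answer: yes

Derivation:
Term: ((w r) (\a.a))
No beta redexes found.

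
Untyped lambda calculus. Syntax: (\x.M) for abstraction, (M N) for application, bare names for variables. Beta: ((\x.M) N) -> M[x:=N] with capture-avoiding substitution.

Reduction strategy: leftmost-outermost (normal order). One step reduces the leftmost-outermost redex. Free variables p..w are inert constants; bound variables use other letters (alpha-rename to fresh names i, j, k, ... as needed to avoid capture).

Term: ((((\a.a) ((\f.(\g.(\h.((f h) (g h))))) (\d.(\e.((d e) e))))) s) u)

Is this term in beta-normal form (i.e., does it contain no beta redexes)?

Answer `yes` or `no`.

Answer: no

Derivation:
Term: ((((\a.a) ((\f.(\g.(\h.((f h) (g h))))) (\d.(\e.((d e) e))))) s) u)
Found 2 beta redex(es).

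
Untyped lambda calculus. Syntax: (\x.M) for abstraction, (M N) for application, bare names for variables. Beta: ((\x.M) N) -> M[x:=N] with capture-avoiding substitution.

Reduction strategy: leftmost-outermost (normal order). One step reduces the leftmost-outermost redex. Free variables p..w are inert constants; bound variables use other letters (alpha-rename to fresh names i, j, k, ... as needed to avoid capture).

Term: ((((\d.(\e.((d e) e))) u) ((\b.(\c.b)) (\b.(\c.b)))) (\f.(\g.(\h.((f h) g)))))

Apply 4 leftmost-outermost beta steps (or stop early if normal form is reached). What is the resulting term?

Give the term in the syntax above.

Answer: (((u (\c.(\b.(\c.b)))) (\c.(\b.(\c.b)))) (\f.(\g.(\h.((f h) g)))))

Derivation:
Step 0: ((((\d.(\e.((d e) e))) u) ((\b.(\c.b)) (\b.(\c.b)))) (\f.(\g.(\h.((f h) g)))))
Step 1: (((\e.((u e) e)) ((\b.(\c.b)) (\b.(\c.b)))) (\f.(\g.(\h.((f h) g)))))
Step 2: (((u ((\b.(\c.b)) (\b.(\c.b)))) ((\b.(\c.b)) (\b.(\c.b)))) (\f.(\g.(\h.((f h) g)))))
Step 3: (((u (\c.(\b.(\c.b)))) ((\b.(\c.b)) (\b.(\c.b)))) (\f.(\g.(\h.((f h) g)))))
Step 4: (((u (\c.(\b.(\c.b)))) (\c.(\b.(\c.b)))) (\f.(\g.(\h.((f h) g)))))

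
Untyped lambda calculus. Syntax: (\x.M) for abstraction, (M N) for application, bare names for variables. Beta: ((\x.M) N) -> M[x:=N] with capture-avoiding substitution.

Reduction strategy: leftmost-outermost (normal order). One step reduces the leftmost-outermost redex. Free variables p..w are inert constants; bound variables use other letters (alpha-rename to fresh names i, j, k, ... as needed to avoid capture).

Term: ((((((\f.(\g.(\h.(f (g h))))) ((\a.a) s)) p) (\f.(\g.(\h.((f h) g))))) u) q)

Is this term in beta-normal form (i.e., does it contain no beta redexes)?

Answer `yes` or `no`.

Answer: no

Derivation:
Term: ((((((\f.(\g.(\h.(f (g h))))) ((\a.a) s)) p) (\f.(\g.(\h.((f h) g))))) u) q)
Found 2 beta redex(es).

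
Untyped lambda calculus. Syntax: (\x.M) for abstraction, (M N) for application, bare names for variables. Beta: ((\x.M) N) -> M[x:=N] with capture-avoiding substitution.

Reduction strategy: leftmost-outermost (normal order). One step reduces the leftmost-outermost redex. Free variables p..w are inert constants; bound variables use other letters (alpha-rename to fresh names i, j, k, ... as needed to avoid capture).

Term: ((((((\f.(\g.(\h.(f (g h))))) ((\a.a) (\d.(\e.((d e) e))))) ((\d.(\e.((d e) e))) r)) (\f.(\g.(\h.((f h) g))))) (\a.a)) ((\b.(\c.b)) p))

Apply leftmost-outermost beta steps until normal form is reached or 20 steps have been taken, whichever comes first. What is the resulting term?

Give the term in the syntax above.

Step 0: ((((((\f.(\g.(\h.(f (g h))))) ((\a.a) (\d.(\e.((d e) e))))) ((\d.(\e.((d e) e))) r)) (\f.(\g.(\h.((f h) g))))) (\a.a)) ((\b.(\c.b)) p))
Step 1: (((((\g.(\h.(((\a.a) (\d.(\e.((d e) e)))) (g h)))) ((\d.(\e.((d e) e))) r)) (\f.(\g.(\h.((f h) g))))) (\a.a)) ((\b.(\c.b)) p))
Step 2: ((((\h.(((\a.a) (\d.(\e.((d e) e)))) (((\d.(\e.((d e) e))) r) h))) (\f.(\g.(\h.((f h) g))))) (\a.a)) ((\b.(\c.b)) p))
Step 3: (((((\a.a) (\d.(\e.((d e) e)))) (((\d.(\e.((d e) e))) r) (\f.(\g.(\h.((f h) g)))))) (\a.a)) ((\b.(\c.b)) p))
Step 4: ((((\d.(\e.((d e) e))) (((\d.(\e.((d e) e))) r) (\f.(\g.(\h.((f h) g)))))) (\a.a)) ((\b.(\c.b)) p))
Step 5: (((\e.(((((\d.(\e.((d e) e))) r) (\f.(\g.(\h.((f h) g))))) e) e)) (\a.a)) ((\b.(\c.b)) p))
Step 6: ((((((\d.(\e.((d e) e))) r) (\f.(\g.(\h.((f h) g))))) (\a.a)) (\a.a)) ((\b.(\c.b)) p))
Step 7: (((((\e.((r e) e)) (\f.(\g.(\h.((f h) g))))) (\a.a)) (\a.a)) ((\b.(\c.b)) p))
Step 8: (((((r (\f.(\g.(\h.((f h) g))))) (\f.(\g.(\h.((f h) g))))) (\a.a)) (\a.a)) ((\b.(\c.b)) p))
Step 9: (((((r (\f.(\g.(\h.((f h) g))))) (\f.(\g.(\h.((f h) g))))) (\a.a)) (\a.a)) (\c.p))

Answer: (((((r (\f.(\g.(\h.((f h) g))))) (\f.(\g.(\h.((f h) g))))) (\a.a)) (\a.a)) (\c.p))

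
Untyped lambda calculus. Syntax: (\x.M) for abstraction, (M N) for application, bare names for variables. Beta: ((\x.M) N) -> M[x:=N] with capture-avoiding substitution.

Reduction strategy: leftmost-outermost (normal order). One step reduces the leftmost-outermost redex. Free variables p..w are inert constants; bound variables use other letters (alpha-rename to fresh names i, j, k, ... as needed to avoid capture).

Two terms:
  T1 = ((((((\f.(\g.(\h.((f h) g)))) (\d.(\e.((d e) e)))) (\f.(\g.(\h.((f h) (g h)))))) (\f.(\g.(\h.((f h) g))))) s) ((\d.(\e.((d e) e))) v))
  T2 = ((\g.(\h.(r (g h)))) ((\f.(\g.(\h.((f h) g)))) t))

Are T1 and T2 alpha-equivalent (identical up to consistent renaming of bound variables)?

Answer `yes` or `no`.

Answer: no

Derivation:
Term 1: ((((((\f.(\g.(\h.((f h) g)))) (\d.(\e.((d e) e)))) (\f.(\g.(\h.((f h) (g h)))))) (\f.(\g.(\h.((f h) g))))) s) ((\d.(\e.((d e) e))) v))
Term 2: ((\g.(\h.(r (g h)))) ((\f.(\g.(\h.((f h) g)))) t))
Alpha-equivalence: compare structure up to binder renaming.
Result: False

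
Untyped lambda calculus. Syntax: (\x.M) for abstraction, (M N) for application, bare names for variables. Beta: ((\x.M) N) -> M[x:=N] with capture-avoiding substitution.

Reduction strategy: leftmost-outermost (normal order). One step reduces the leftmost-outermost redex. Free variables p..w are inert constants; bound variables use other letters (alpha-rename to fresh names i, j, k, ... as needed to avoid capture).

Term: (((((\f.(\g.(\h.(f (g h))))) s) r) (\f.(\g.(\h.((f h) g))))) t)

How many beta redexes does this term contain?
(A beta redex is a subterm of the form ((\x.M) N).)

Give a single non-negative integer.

Term: (((((\f.(\g.(\h.(f (g h))))) s) r) (\f.(\g.(\h.((f h) g))))) t)
  Redex: ((\f.(\g.(\h.(f (g h))))) s)
Total redexes: 1

Answer: 1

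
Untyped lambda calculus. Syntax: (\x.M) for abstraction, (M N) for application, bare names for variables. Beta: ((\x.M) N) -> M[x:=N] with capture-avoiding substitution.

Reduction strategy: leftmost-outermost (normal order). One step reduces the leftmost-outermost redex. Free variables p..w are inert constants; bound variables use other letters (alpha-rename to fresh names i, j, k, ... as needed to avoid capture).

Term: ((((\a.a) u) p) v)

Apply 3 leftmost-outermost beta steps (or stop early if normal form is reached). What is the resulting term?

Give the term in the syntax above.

Answer: ((u p) v)

Derivation:
Step 0: ((((\a.a) u) p) v)
Step 1: ((u p) v)
Step 2: (normal form reached)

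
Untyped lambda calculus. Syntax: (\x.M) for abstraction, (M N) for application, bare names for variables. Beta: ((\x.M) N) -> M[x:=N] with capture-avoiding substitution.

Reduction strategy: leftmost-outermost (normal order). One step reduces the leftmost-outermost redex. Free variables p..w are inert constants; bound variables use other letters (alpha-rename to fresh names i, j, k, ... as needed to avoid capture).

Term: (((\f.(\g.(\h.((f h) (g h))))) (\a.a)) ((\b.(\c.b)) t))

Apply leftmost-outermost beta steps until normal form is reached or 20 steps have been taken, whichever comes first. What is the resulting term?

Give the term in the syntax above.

Step 0: (((\f.(\g.(\h.((f h) (g h))))) (\a.a)) ((\b.(\c.b)) t))
Step 1: ((\g.(\h.(((\a.a) h) (g h)))) ((\b.(\c.b)) t))
Step 2: (\h.(((\a.a) h) (((\b.(\c.b)) t) h)))
Step 3: (\h.(h (((\b.(\c.b)) t) h)))
Step 4: (\h.(h ((\c.t) h)))
Step 5: (\h.(h t))

Answer: (\h.(h t))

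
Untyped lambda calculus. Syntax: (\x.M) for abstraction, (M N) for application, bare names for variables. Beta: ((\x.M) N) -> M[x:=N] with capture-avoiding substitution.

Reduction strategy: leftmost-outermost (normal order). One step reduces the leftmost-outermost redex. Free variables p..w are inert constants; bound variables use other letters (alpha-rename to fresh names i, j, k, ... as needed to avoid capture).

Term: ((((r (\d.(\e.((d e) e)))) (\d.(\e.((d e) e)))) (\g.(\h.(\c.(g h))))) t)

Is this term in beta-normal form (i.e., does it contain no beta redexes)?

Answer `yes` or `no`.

Term: ((((r (\d.(\e.((d e) e)))) (\d.(\e.((d e) e)))) (\g.(\h.(\c.(g h))))) t)
No beta redexes found.

Answer: yes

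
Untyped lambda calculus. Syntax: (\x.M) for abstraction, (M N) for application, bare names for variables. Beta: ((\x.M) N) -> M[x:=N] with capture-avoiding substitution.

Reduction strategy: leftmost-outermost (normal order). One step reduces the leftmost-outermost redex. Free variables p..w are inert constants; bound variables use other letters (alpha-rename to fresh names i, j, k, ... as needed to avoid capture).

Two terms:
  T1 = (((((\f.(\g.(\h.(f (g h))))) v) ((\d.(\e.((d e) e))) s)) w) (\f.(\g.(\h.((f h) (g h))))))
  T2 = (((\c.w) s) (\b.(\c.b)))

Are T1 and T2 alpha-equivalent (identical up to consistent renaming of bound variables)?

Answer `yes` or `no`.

Term 1: (((((\f.(\g.(\h.(f (g h))))) v) ((\d.(\e.((d e) e))) s)) w) (\f.(\g.(\h.((f h) (g h))))))
Term 2: (((\c.w) s) (\b.(\c.b)))
Alpha-equivalence: compare structure up to binder renaming.
Result: False

Answer: no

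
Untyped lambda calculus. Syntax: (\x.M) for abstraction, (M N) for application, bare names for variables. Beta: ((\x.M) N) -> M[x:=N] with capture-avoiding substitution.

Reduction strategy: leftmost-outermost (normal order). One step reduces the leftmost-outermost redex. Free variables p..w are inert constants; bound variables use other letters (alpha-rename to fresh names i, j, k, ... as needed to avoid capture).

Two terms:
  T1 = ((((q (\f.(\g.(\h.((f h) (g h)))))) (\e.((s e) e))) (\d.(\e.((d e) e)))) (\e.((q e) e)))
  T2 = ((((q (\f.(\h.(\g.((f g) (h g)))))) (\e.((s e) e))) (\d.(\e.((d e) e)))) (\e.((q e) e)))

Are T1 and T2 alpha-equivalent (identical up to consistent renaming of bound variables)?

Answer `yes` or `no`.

Answer: yes

Derivation:
Term 1: ((((q (\f.(\g.(\h.((f h) (g h)))))) (\e.((s e) e))) (\d.(\e.((d e) e)))) (\e.((q e) e)))
Term 2: ((((q (\f.(\h.(\g.((f g) (h g)))))) (\e.((s e) e))) (\d.(\e.((d e) e)))) (\e.((q e) e)))
Alpha-equivalence: compare structure up to binder renaming.
Result: True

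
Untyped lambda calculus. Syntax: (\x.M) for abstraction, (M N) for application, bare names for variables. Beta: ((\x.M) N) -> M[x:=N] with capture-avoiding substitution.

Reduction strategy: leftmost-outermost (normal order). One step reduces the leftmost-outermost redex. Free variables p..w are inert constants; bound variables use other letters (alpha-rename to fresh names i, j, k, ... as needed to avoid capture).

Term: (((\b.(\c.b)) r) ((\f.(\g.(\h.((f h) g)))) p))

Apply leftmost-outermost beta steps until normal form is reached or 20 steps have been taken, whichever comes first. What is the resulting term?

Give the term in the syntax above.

Answer: r

Derivation:
Step 0: (((\b.(\c.b)) r) ((\f.(\g.(\h.((f h) g)))) p))
Step 1: ((\c.r) ((\f.(\g.(\h.((f h) g)))) p))
Step 2: r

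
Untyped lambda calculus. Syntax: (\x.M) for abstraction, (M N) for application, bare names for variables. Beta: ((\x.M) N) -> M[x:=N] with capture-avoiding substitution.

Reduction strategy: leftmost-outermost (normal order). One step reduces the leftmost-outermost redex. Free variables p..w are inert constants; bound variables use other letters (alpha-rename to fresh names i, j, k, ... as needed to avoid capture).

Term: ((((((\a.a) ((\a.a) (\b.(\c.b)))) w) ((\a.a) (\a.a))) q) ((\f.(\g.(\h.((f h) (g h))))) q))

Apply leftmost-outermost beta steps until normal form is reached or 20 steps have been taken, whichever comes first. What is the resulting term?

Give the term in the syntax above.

Answer: ((w q) (\g.(\h.((q h) (g h)))))

Derivation:
Step 0: ((((((\a.a) ((\a.a) (\b.(\c.b)))) w) ((\a.a) (\a.a))) q) ((\f.(\g.(\h.((f h) (g h))))) q))
Step 1: ((((((\a.a) (\b.(\c.b))) w) ((\a.a) (\a.a))) q) ((\f.(\g.(\h.((f h) (g h))))) q))
Step 2: (((((\b.(\c.b)) w) ((\a.a) (\a.a))) q) ((\f.(\g.(\h.((f h) (g h))))) q))
Step 3: ((((\c.w) ((\a.a) (\a.a))) q) ((\f.(\g.(\h.((f h) (g h))))) q))
Step 4: ((w q) ((\f.(\g.(\h.((f h) (g h))))) q))
Step 5: ((w q) (\g.(\h.((q h) (g h)))))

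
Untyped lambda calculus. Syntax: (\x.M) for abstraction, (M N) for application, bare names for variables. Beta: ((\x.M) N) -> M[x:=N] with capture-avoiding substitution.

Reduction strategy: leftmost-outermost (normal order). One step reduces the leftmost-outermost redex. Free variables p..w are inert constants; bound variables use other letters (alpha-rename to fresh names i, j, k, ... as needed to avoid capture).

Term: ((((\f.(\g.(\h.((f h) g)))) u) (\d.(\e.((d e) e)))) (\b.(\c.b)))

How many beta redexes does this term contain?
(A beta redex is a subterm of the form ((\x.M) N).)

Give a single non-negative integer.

Term: ((((\f.(\g.(\h.((f h) g)))) u) (\d.(\e.((d e) e)))) (\b.(\c.b)))
  Redex: ((\f.(\g.(\h.((f h) g)))) u)
Total redexes: 1

Answer: 1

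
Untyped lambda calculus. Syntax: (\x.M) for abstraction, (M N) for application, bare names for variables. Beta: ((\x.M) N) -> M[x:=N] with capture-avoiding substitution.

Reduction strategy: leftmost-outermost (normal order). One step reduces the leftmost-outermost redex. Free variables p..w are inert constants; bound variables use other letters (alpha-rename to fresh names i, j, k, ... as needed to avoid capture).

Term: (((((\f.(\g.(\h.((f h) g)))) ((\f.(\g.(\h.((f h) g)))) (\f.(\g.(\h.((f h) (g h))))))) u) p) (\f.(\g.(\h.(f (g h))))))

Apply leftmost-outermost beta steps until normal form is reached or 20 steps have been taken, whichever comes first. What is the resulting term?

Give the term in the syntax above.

Answer: ((u (\f.(\g.(\h.(f (g h)))))) (p (\f.(\g.(\h.(f (g h)))))))

Derivation:
Step 0: (((((\f.(\g.(\h.((f h) g)))) ((\f.(\g.(\h.((f h) g)))) (\f.(\g.(\h.((f h) (g h))))))) u) p) (\f.(\g.(\h.(f (g h))))))
Step 1: ((((\g.(\h.((((\f.(\g.(\h.((f h) g)))) (\f.(\g.(\h.((f h) (g h)))))) h) g))) u) p) (\f.(\g.(\h.(f (g h))))))
Step 2: (((\h.((((\f.(\g.(\h.((f h) g)))) (\f.(\g.(\h.((f h) (g h)))))) h) u)) p) (\f.(\g.(\h.(f (g h))))))
Step 3: (((((\f.(\g.(\h.((f h) g)))) (\f.(\g.(\h.((f h) (g h)))))) p) u) (\f.(\g.(\h.(f (g h))))))
Step 4: ((((\g.(\h.(((\f.(\g.(\h.((f h) (g h))))) h) g))) p) u) (\f.(\g.(\h.(f (g h))))))
Step 5: (((\h.(((\f.(\g.(\h.((f h) (g h))))) h) p)) u) (\f.(\g.(\h.(f (g h))))))
Step 6: ((((\f.(\g.(\h.((f h) (g h))))) u) p) (\f.(\g.(\h.(f (g h))))))
Step 7: (((\g.(\h.((u h) (g h)))) p) (\f.(\g.(\h.(f (g h))))))
Step 8: ((\h.((u h) (p h))) (\f.(\g.(\h.(f (g h))))))
Step 9: ((u (\f.(\g.(\h.(f (g h)))))) (p (\f.(\g.(\h.(f (g h)))))))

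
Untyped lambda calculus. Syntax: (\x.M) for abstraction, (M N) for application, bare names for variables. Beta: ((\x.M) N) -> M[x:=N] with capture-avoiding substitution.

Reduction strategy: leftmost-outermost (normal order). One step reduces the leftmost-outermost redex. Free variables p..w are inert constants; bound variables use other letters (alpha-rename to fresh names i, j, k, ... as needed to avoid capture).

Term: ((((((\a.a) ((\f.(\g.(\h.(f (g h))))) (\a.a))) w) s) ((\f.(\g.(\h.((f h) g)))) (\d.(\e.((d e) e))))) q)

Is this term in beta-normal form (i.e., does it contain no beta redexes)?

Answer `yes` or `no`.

Term: ((((((\a.a) ((\f.(\g.(\h.(f (g h))))) (\a.a))) w) s) ((\f.(\g.(\h.((f h) g)))) (\d.(\e.((d e) e))))) q)
Found 3 beta redex(es).

Answer: no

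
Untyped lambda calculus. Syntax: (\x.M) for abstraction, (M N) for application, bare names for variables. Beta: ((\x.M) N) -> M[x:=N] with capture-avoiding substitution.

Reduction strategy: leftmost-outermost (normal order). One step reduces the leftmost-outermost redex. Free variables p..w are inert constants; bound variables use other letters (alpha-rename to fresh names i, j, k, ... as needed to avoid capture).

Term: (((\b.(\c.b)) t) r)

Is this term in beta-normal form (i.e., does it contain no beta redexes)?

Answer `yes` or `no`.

Term: (((\b.(\c.b)) t) r)
Found 1 beta redex(es).

Answer: no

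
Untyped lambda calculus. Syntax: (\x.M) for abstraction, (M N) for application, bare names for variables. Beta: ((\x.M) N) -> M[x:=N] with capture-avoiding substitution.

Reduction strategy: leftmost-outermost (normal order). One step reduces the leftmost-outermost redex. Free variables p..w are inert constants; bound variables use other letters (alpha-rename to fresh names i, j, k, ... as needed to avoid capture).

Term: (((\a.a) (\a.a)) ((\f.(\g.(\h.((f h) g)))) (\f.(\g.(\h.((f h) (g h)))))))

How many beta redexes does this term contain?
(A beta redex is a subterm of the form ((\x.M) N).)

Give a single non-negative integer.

Term: (((\a.a) (\a.a)) ((\f.(\g.(\h.((f h) g)))) (\f.(\g.(\h.((f h) (g h)))))))
  Redex: ((\a.a) (\a.a))
  Redex: ((\f.(\g.(\h.((f h) g)))) (\f.(\g.(\h.((f h) (g h))))))
Total redexes: 2

Answer: 2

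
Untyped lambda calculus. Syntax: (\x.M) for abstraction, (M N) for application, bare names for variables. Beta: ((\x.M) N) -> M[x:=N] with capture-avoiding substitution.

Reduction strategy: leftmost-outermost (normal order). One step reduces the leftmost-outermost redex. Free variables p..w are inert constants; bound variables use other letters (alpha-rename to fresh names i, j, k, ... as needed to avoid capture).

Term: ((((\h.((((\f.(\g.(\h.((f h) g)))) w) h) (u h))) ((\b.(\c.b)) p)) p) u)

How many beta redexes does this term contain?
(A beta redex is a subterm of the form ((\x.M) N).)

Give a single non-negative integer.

Term: ((((\h.((((\f.(\g.(\h.((f h) g)))) w) h) (u h))) ((\b.(\c.b)) p)) p) u)
  Redex: ((\h.((((\f.(\g.(\h.((f h) g)))) w) h) (u h))) ((\b.(\c.b)) p))
  Redex: ((\f.(\g.(\h.((f h) g)))) w)
  Redex: ((\b.(\c.b)) p)
Total redexes: 3

Answer: 3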